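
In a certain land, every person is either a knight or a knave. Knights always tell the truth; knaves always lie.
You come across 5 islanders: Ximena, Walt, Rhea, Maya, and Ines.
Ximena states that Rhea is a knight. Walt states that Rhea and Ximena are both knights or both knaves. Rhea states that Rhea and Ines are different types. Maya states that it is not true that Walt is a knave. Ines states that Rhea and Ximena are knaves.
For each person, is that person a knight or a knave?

Knights: Ximena, Walt, Rhea, and Maya. Knaves: Ines.

Suppose Ximena is a knave. Then Ximena's statement "Rhea is a knight" would have to be false. Checking the 16 ways to assign the others, none is consistent with every speaker.
(For instance, with Walt=knight, Rhea=knight, Maya=knight, Ines=knave, Ximena's claim "Rhea is a knight" comes out true where it would need to be false.)
So Ximena must be a knight, making "Rhea is a knight" true. Taking Ximena=knight, Walt=knight, Rhea=knight, Maya=knight, Ines=knave, each remaining statement checks out:
  Walt (knight): "Rhea and Ximena are both knights or both knaves" — true. ✓
  Rhea (knight): "Rhea and Ines are different types" — true. ✓
  Maya (knight): "it is not true that Walt is a knave" — true. ✓
  Ines (knave): "Rhea and Ximena are knaves" — false. ✓
This is the unique consistent assignment.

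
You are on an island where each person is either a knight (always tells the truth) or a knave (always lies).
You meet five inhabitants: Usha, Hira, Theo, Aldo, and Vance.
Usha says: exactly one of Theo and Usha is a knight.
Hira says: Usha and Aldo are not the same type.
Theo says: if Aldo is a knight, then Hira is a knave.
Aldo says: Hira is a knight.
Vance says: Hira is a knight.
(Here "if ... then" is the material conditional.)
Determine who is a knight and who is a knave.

Knights: Hira, Aldo, and Vance. Knaves: Usha and Theo.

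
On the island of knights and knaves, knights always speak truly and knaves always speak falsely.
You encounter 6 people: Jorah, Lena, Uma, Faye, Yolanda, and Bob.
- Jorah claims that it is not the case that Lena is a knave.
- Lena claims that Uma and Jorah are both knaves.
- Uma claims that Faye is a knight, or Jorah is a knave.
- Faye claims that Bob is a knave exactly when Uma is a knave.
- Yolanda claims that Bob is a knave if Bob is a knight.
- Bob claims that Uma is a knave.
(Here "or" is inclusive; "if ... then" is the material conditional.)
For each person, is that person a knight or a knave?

Jorah is a knave; "it is not the case that Lena is a knave" is false, as required.
Lena is a knave, so "Uma and Jorah are both knaves" must be false — and it is.
Uma is a knight, so "Faye is a knight, or Jorah is a knave" must be true — and it is.
Faye is a knave, so "Bob is a knave exactly when Uma is a knave" must be false — and it is.
Since Yolanda is a knight, "Bob is a knave if Bob is a knight" needs to be true, which holds.
Bob is a knave, and the claim "Uma is a knave" is indeed false.

Jorah is a knave, Lena is a knave, Uma is a knight, Faye is a knave, Yolanda is a knight, and Bob is a knave.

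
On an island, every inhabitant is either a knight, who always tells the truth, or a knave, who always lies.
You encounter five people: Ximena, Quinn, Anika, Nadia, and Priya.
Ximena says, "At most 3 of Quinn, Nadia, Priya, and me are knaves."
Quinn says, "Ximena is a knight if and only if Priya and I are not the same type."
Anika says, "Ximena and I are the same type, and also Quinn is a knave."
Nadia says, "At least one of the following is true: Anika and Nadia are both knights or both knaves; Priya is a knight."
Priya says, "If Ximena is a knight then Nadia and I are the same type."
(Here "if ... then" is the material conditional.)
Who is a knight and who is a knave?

Suppose Ximena is a knave. Then Ximena's statement "at most 3 of Quinn, Nadia, Priya, and me are knaves" would have to be false. Checking the 16 ways to assign the others, none is consistent with every speaker.
(For instance, with Quinn=knave, Anika=knight, Nadia=knight, Priya=knave, Ximena's claim "at most 3 of Quinn, Nadia, Priya, and me are knaves" comes out true where it would need to be false.)
So Ximena must be a knight, making "at most 3 of Quinn, Nadia, Priya, and me are knaves" true. Taking Ximena=knight, Quinn=knave, Anika=knight, Nadia=knight, Priya=knave, each remaining statement checks out:
  Quinn (knave): "Ximena is a knight if and only if Priya and I are not the same type" — false. ✓
  Anika (knight): "Ximena and I are the same type, and also Quinn is a knave" — true. ✓
  Nadia (knight): "at least one of the following is true: Anika and Nadia are both knights or both knaves; Priya is a knight" — true. ✓
  Priya (knave): "if Ximena is a knight then Nadia and I are the same type" — false. ✓
This is the unique consistent assignment.

Ximena is a knight, Quinn is a knave, Anika is a knight, Nadia is a knight, and Priya is a knave.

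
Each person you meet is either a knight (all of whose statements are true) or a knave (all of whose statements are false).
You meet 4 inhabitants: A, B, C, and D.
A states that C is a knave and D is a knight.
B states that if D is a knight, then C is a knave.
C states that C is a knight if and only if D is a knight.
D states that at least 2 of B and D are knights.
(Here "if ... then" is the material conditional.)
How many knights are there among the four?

3

The unique consistent assignment is A=knight, B=knight, C=knave, D=knight.
That has 3 knights.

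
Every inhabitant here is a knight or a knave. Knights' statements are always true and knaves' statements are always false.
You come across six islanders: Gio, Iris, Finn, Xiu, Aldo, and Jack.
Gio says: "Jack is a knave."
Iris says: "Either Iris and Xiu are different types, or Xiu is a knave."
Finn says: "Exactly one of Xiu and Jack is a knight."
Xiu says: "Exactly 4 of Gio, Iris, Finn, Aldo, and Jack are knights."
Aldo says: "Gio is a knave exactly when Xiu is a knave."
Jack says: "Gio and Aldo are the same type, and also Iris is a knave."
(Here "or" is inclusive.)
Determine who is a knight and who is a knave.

Knights: Gio and Iris. Knaves: Finn, Xiu, Aldo, and Jack.

Gio is a knight; "Jack is a knave" is True, as required.
As a knight, Iris's statement "either Iris and Xiu are different types, or Xiu is a knave" should be True; it is.
Finn is a knave, and the claim "exactly one of Xiu and Jack is a knight" is indeed False.
Xiu (knave): "exactly 4 of Gio, Iris, Finn, Aldo, and Jack are knights" — False. ✓
Aldo is a knave, so "Gio is a knave exactly when Xiu is a knave" must be False — and it is.
Jack is a knave, and the claim "Gio and Aldo are the same type, and also Iris is a knave" is indeed False.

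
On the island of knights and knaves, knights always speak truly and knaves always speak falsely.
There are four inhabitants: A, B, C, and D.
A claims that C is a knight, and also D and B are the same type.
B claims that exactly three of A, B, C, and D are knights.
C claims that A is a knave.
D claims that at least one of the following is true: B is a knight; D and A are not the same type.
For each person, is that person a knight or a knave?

Knights: C and D. Knaves: A and B.

A is a knave, and the claim "C is a knight, and also D and B are the same type" is indeed False.
As a knave, B's statement "exactly three of A, B, C, and D are knights" should be False; it is.
C is a knight, and the claim "A is a knave" is indeed true.
D is a knight, and the claim "at least one of the following is true: B is a knight; D and A are not the same type" is indeed true.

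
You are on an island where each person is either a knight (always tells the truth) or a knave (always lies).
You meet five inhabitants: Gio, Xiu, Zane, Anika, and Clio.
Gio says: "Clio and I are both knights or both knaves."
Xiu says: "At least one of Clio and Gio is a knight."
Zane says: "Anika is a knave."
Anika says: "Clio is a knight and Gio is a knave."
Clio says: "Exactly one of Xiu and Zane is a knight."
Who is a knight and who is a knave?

Knights: Xiu, Anika, and Clio. Knaves: Gio and Zane.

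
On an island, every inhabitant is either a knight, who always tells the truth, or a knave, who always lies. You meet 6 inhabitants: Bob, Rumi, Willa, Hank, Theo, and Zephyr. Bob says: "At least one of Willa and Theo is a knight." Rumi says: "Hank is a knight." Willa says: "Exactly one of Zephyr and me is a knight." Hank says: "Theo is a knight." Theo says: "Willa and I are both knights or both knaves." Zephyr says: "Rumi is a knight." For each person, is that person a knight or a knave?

Bob (knight): "at least one of Willa and Theo is a knight" — true. ✓
As a knave, Rumi's statement "Hank is a knight" should be False; it is.
Willa is a knight, so "exactly one of Zephyr and me is a knight" must be true — and it is.
Hank is a knave; "Theo is a knight" is False, as required.
Theo (knave): "Willa and I are both knights or both knaves" — False. ✓
As a knave, Zephyr's statement "Rumi is a knight" should be False; it is.

Bob is a knight, Rumi is a knave, Willa is a knight, Hank is a knave, Theo is a knave, and Zephyr is a knave.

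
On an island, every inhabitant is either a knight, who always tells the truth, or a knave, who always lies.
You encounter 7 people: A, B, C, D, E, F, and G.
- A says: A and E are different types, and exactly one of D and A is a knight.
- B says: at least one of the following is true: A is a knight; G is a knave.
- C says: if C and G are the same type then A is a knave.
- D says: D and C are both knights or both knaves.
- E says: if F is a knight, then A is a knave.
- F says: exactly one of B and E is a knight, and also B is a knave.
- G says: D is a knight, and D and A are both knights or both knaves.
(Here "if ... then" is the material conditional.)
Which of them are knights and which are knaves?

A is a knave; "A and E are different types, and exactly one of D and A is a knight" is False, as required.
B is a knight, and the claim "at least one of the following is true: A is a knight; G is a knave" is indeed True.
Since C is a knight, "if C and G are the same type then A is a knave" needs to be True, which holds.
D (knave): "D and C are both knights or both knaves" — False. ✓
As a knight, E's statement "if F is a knight, then A is a knave" should be True; it is.
Since F is a knave, "exactly one of B and E is a knight, and also B is a knave" needs to be False, which holds.
G (knave): "D is a knight, and D and A are both knights or both knaves" — False. ✓

Knights: B, C, and E. Knaves: A, D, F, and G.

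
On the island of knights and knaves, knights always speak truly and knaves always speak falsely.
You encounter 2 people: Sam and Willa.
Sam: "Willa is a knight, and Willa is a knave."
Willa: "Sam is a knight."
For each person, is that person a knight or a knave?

Sam is a knave and Willa is a knave.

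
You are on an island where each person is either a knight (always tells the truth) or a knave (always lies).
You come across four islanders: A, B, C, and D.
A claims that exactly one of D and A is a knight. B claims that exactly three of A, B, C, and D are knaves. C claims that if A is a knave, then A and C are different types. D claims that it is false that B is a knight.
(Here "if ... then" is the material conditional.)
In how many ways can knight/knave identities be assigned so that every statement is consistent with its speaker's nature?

1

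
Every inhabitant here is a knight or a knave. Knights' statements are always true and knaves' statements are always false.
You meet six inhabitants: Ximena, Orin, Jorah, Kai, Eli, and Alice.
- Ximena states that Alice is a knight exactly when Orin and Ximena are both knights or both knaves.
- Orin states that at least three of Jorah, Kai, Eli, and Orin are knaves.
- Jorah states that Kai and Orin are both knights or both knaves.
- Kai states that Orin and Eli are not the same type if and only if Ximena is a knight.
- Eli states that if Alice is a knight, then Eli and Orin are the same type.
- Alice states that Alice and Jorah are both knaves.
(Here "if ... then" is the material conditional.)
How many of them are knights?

2

The unique consistent assignment is Ximena=knave, Orin=knave, Jorah=knight, Kai=knave, Eli=knight, Alice=knave.
That has 2 knights.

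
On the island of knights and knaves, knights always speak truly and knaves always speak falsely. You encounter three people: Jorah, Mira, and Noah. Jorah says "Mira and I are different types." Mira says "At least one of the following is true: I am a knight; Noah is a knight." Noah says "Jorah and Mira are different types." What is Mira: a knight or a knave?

Mira is a knave.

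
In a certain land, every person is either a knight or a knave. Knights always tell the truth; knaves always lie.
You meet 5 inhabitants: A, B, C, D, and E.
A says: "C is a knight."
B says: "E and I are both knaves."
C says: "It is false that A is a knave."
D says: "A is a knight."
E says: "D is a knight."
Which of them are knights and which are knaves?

Suppose A is a knave. Then A's statement "C is a knight" would have to be false. Checking the 16 ways to assign the others, none is consistent with every speaker.
(For instance, with B=knave, C=knight, D=knight, E=knight, A's claim "C is a knight" comes out true where it would need to be false.)
So A must be a knight, making "C is a knight" true. Taking A=knight, B=knave, C=knight, D=knight, E=knight, each remaining statement checks out:
  B (knave): "E and I are both knaves" — false. ✓
  C (knight): "it is false that A is a knave" — true. ✓
  D (knight): "A is a knight" — true. ✓
  E (knight): "D is a knight" — true. ✓
This is the unique consistent assignment.

A is a knight, B is a knave, C is a knight, D is a knight, and E is a knight.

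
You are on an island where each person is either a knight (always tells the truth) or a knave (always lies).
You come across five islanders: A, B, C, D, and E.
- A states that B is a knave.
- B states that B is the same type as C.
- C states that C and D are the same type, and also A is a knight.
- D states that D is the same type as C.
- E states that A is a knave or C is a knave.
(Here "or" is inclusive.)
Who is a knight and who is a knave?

Knights: A, C, and D. Knaves: B and E.

Suppose A is a knave. Then A's statement "B is a knave" would have to be false. Checking the 16 ways to assign the others, none is consistent with every speaker.
(For instance, with B=knave, C=knight, D=knight, E=knave, A's claim "B is a knave" comes out true where it would need to be false.)
So A must be a knight, making "B is a knave" true. Taking A=knight, B=knave, C=knight, D=knight, E=knave, each remaining statement checks out:
  B (knave): "B is the same type as C" — false. ✓
  C (knight): "C and D are the same type, and also A is a knight" — true. ✓
  D (knight): "D is the same type as C" — true. ✓
  E (knave): "A is a knave or C is a knave" — false. ✓
This is the unique consistent assignment.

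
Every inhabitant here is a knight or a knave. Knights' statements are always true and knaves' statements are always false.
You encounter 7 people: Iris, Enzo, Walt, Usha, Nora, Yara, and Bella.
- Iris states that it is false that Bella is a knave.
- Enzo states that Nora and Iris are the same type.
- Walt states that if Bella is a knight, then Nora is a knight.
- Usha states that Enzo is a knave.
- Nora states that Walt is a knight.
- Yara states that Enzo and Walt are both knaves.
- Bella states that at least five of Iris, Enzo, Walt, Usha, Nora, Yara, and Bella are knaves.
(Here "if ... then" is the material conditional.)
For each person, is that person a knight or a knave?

Iris is a knave, Enzo is a knave, Walt is a knight, Usha is a knight, Nora is a knight, Yara is a knave, and Bella is a knave.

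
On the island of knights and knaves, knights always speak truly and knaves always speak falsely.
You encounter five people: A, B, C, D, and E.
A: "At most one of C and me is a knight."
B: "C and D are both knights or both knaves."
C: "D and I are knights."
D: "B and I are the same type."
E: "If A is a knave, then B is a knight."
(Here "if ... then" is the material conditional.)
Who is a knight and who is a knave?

A is a knight, B is a knight, C is a knave, D is a knave, and E is a knight.

Suppose A is a knave. Then A's statement "at most one of C and me is a knight" would have to be false. Checking the 16 ways to assign the others, none is consistent with every speaker.
(For instance, with B=knight, C=knave, D=knave, E=knight, A's claim "at most one of C and me is a knight" comes out true where it would need to be false.)
So A must be a knight, making "at most one of C and me is a knight" true. Taking A=knight, B=knight, C=knave, D=knave, E=knight, each remaining statement checks out:
  B (knight): "C and D are both knights or both knaves" — true. ✓
  C (knave): "D and I are knights" — false. ✓
  D (knave): "B and I are the same type" — false. ✓
  E (knight): "if A is a knave, then B is a knight" — true. ✓
This is the unique consistent assignment.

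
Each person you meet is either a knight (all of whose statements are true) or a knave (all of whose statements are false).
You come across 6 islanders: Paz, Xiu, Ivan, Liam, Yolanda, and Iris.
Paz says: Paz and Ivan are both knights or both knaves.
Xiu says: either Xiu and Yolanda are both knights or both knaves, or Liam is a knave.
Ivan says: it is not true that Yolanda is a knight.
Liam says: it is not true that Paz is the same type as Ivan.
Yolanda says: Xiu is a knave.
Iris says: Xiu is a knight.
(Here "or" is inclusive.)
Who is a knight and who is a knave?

Since Paz is a knight, "Paz and Ivan are both knights or both knaves" needs to be True, which holds.
Since Xiu is a knight, "either Xiu and Yolanda are both knights or both knaves, or Liam is a knave" needs to be True, which holds.
Ivan is a knight, and the claim "it is not true that Yolanda is a knight" is indeed True.
As a knave, Liam's statement "it is not true that Paz is the same type as Ivan" should be false; it is.
Yolanda (knave): "Xiu is a knave" — false. ✓
Iris is a knight, so "Xiu is a knight" must be True — and it is.

Paz is a knight, Xiu is a knight, Ivan is a knight, Liam is a knave, Yolanda is a knave, and Iris is a knight.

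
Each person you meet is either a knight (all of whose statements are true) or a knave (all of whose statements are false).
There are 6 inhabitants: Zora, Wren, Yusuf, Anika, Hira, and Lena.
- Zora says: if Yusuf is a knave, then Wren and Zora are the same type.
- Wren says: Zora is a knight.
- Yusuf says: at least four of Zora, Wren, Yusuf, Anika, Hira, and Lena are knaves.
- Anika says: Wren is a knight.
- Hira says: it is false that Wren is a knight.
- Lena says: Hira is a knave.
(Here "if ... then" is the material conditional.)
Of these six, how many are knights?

The unique consistent assignment is Zora=knight, Wren=knight, Yusuf=knave, Anika=knight, Hira=knave, Lena=knight.
That has 4 knights.

4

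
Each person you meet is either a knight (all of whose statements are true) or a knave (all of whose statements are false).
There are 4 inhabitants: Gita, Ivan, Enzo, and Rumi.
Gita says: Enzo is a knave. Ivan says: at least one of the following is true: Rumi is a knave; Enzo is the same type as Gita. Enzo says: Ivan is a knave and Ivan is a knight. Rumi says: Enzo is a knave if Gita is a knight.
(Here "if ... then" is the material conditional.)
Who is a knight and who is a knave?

Since Gita is a knight, "Enzo is a knave" needs to be True, which holds.
Ivan is a knave, so "at least one of the following is true: Rumi is a knave; Enzo is the same type as Gita" must be False — and it is.
Enzo (knave): "Ivan is a knave and Ivan is a knight" — False. ✓
Rumi is a knight, and the claim "Enzo is a knave if Gita is a knight" is indeed True.

Gita is a knight, Ivan is a knave, Enzo is a knave, and Rumi is a knight.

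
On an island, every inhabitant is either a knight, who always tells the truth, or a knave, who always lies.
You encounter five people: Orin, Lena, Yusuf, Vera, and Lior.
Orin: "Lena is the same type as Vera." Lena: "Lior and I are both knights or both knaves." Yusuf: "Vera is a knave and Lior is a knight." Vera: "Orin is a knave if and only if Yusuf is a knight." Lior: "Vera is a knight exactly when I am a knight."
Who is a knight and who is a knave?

Orin is a knight, Lena is a knight, Yusuf is a knave, Vera is a knight, and Lior is a knight.

Suppose Orin is a knave. Then Orin's statement "Lena is the same type as Vera" would have to be false. Checking the 16 ways to assign the others, none is consistent with every speaker.
(For instance, with Lena=knight, Yusuf=knave, Vera=knight, Lior=knight, Orin's claim "Lena is the same type as Vera" comes out true where it would need to be false.)
So Orin must be a knight, making "Lena is the same type as Vera" true. Taking Orin=knight, Lena=knight, Yusuf=knave, Vera=knight, Lior=knight, each remaining statement checks out:
  Lena (knight): "Lior and I are both knights or both knaves" — true. ✓
  Yusuf (knave): "Vera is a knave and Lior is a knight" — false. ✓
  Vera (knight): "Orin is a knave if and only if Yusuf is a knight" — true. ✓
  Lior (knight): "Vera is a knight exactly when I am a knight" — true. ✓
This is the unique consistent assignment.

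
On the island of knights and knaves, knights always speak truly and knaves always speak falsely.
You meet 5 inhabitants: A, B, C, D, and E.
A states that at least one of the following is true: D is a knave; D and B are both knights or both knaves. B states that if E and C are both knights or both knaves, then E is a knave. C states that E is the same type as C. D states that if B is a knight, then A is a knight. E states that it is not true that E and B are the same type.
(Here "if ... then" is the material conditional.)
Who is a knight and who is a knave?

Suppose A is a knight. Then A's statement "at least one of the following is true: D is a knave; D and B are both knights or both knaves" would have to be true. Checking the 16 ways to assign the others, none is consistent with every speaker.
(For instance, with B=knave, C=knight, D=knight, E=knight, A's claim "at least one of the following is true: D is a knave; D and B are both knights or both knaves" comes out false where it would need to be true.)
So A must be a knave, making "at least one of the following is true: D is a knave; D and B are both knights or both knaves" false. Taking A=knave, B=knave, C=knight, D=knight, E=knight, each remaining statement checks out:
  B (knave): "if E and C are both knights or both knaves, then E is a knave" — false. ✓
  C (knight): "E is the same type as C" — true. ✓
  D (knight): "if B is a knight, then A is a knight" — true. ✓
  E (knight): "it is not true that E and B are the same type" — true. ✓
This is the unique consistent assignment.

Knights: C, D, and E. Knaves: A and B.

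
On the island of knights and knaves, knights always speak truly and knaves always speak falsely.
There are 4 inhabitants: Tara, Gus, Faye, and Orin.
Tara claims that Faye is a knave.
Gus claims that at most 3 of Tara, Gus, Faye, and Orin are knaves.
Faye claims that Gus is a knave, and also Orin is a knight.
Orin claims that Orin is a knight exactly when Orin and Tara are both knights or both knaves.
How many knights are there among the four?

The unique consistent assignment is Tara=knight, Gus=knight, Faye=knave, Orin=knight.
That has 3 knights.

3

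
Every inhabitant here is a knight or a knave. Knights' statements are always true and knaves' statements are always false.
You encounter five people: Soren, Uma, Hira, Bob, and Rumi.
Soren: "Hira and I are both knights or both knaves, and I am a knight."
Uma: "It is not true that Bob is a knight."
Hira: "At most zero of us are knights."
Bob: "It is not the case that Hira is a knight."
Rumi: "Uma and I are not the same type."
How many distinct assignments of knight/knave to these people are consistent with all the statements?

2

Consistent assignments:
  Soren=knave, Uma=knave, Hira=knave, Bob=knight, Rumi=knight
  Soren=knave, Uma=knave, Hira=knave, Bob=knight, Rumi=knave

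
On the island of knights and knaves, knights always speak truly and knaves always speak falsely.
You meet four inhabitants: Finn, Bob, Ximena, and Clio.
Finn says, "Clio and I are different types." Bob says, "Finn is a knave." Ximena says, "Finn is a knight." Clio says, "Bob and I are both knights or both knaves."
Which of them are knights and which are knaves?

Suppose Finn is a knight. Then Finn's statement "Clio and I are different types" would have to be true. Checking the 8 ways to assign the others, none is consistent with every speaker.
(For instance, with Bob=knight, Ximena=knave, Clio=knave, Bob's claim "Finn is a knave" comes out false where it would need to be true.)
So Finn must be a knave, making "Clio and I are different types" false. Taking Finn=knave, Bob=knight, Ximena=knave, Clio=knave, each remaining statement checks out:
  Bob (knight): "Finn is a knave" — true. ✓
  Ximena (knave): "Finn is a knight" — false. ✓
  Clio (knave): "Bob and I are both knights or both knaves" — false. ✓
This is the unique consistent assignment.

Knights: Bob. Knaves: Finn, Ximena, and Clio.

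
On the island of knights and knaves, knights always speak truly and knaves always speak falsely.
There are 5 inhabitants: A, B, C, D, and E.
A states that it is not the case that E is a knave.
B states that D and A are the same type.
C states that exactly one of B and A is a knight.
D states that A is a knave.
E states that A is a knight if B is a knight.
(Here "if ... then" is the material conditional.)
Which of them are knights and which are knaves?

A is a knight, B is a knave, C is a knight, D is a knave, and E is a knight.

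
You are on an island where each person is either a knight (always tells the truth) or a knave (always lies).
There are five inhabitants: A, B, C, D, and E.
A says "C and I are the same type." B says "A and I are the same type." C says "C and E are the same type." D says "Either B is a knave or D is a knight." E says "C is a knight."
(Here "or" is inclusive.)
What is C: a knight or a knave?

C is a knight.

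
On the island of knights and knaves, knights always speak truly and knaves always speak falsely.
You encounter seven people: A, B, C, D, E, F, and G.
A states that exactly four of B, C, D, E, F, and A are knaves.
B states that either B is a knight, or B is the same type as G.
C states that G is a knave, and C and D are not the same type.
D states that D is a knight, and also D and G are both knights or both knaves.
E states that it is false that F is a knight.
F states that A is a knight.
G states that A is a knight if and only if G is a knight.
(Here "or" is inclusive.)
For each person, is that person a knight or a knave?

Knights: A, F, and G. Knaves: B, C, D, and E.

Since A is a knight, "exactly four of B, C, D, E, F, and A are knaves" needs to be true, which holds.
Since B is a knave, "either B is a knight, or B is the same type as G" needs to be false, which holds.
C is a knave, so "G is a knave, and C and D are not the same type" must be false — and it is.
Since D is a knave, "D is a knight, and also D and G are both knights or both knaves" needs to be false, which holds.
E is a knave; "it is false that F is a knight" is false, as required.
F is a knight; "A is a knight" is true, as required.
Since G is a knight, "A is a knight if and only if G is a knight" needs to be true, which holds.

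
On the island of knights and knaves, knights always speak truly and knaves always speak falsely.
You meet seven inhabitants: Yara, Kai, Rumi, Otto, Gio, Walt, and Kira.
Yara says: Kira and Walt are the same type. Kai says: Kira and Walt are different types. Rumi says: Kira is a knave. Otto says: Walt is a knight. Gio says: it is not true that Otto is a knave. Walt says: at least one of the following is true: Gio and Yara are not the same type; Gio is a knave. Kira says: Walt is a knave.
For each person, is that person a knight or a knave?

Yara (knave): "Kira and Walt are the same type" — False. ✓
Kai (knight): "Kira and Walt are different types" — true. ✓
Rumi is a knight, so "Kira is a knave" must be true — and it is.
Since Otto is a knight, "Walt is a knight" needs to be true, which holds.
Gio (knight): "it is not true that Otto is a knave" — true. ✓
Walt (knight): "at least one of the following is true: Gio and Yara are not the same type; Gio is a knave" — true. ✓
Kira is a knave, and the claim "Walt is a knave" is indeed False.

Yara is a knave, Kai is a knight, Rumi is a knight, Otto is a knight, Gio is a knight, Walt is a knight, and Kira is a knave.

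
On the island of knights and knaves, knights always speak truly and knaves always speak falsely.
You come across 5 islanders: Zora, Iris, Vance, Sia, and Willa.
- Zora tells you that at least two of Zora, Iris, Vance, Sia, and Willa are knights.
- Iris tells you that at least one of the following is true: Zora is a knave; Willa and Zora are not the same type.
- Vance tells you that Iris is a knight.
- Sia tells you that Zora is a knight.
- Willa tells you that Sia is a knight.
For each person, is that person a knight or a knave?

Knights: Zora, Sia, and Willa. Knaves: Iris and Vance.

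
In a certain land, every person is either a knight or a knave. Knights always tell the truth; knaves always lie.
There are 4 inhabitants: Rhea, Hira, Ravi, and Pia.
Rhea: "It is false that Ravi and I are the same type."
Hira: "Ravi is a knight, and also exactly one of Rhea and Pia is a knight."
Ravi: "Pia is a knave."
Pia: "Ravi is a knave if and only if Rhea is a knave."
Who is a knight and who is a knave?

Rhea is a knave; "it is false that Ravi and I are the same type" is false, as required.
Hira is a knave, and the claim "Ravi is a knight, and also exactly one of Rhea and Pia is a knight" is indeed false.
Ravi is a knave, so "Pia is a knave" must be false — and it is.
As a knight, Pia's statement "Ravi is a knave if and only if Rhea is a knave" should be true; it is.

Knights: Pia. Knaves: Rhea, Hira, and Ravi.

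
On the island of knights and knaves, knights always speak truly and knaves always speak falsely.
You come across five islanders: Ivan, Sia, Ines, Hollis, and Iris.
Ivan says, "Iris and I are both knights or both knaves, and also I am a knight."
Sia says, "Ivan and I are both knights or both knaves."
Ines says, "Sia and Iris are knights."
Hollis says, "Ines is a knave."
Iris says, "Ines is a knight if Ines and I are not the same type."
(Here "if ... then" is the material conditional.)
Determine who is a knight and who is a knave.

Suppose Ivan is a knave. Then Ivan's statement "Iris and I are both knights or both knaves, and also I am a knight" would have to be false. Checking the 16 ways to assign the others, none is consistent with every speaker.
(For instance, with Sia=knight, Ines=knight, Hollis=knave, Iris=knight, Sia's claim "Ivan and I are both knights or both knaves" comes out false where it would need to be true.)
So Ivan must be a knight, making "Iris and I are both knights or both knaves, and also I am a knight" true. Taking Ivan=knight, Sia=knight, Ines=knight, Hollis=knave, Iris=knight, each remaining statement checks out:
  Sia (knight): "Ivan and I are both knights or both knaves" — true. ✓
  Ines (knight): "Sia and Iris are knights" — true. ✓
  Hollis (knave): "Ines is a knave" — false. ✓
  Iris (knight): "Ines is a knight if Ines and I are not the same type" — true. ✓
This is the unique consistent assignment.

Ivan is a knight, Sia is a knight, Ines is a knight, Hollis is a knave, and Iris is a knight.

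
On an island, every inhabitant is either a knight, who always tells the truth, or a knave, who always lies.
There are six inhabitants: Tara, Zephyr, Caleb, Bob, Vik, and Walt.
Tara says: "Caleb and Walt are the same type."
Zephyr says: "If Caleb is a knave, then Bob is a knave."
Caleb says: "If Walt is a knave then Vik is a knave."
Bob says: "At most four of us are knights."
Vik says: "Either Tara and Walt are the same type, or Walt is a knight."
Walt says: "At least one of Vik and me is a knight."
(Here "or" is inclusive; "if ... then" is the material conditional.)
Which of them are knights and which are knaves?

Tara is a knight, Zephyr is a knight, Caleb is a knight, Bob is a knave, Vik is a knight, and Walt is a knight.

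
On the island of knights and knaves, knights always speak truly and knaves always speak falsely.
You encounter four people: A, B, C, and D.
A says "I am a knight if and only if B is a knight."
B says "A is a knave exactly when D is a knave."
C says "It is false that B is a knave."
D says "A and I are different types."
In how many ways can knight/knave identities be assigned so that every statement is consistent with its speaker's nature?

1

Consistent assignments:
  A=knave, B=knight, C=knight, D=knave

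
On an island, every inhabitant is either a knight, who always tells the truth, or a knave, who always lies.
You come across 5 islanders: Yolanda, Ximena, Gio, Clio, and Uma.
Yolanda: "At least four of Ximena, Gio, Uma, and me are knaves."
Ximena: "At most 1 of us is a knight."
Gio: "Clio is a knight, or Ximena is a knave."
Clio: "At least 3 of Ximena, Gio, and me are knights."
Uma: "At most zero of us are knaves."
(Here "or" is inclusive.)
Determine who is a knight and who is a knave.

Knights: Ximena. Knaves: Yolanda, Gio, Clio, and Uma.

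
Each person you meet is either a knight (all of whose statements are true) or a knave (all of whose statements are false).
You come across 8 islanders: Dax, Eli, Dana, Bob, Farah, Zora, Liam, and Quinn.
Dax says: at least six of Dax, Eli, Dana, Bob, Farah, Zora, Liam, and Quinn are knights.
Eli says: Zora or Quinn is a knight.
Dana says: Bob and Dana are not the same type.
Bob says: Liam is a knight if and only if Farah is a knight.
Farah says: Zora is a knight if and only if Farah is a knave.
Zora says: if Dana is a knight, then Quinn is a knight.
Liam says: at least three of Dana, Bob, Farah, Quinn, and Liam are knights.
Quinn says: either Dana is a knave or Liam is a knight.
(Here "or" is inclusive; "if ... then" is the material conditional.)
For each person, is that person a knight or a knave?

Dax is a knave, Eli is a knave, Dana is a knight, Bob is a knave, Farah is a knight, Zora is a knave, Liam is a knave, and Quinn is a knave.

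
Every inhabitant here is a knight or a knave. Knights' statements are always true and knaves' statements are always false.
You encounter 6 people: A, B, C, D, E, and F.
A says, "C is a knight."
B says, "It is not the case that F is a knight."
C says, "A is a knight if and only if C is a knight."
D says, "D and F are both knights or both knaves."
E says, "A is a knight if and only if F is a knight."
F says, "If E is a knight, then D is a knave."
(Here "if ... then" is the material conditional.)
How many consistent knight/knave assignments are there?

1

Consistent assignments:
  A=knight, B=knave, C=knight, D=knave, E=knight, F=knight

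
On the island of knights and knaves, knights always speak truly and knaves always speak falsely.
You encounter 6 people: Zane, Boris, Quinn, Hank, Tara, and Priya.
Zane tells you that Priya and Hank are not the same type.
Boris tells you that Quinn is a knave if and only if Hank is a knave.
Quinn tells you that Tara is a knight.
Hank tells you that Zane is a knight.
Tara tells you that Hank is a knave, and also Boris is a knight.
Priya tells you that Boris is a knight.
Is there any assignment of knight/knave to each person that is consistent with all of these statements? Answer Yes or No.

Yes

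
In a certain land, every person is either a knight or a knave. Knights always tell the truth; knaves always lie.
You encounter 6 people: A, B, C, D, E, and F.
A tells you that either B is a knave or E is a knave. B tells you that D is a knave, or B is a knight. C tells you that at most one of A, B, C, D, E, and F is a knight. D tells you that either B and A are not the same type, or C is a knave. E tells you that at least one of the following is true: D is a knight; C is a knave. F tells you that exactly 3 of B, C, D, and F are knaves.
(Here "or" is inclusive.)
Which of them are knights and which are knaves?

Knights: B, D, and E. Knaves: A, C, and F.

A (knave): "either B is a knave or E is a knave" — false. ✓
B is a knight, so "D is a knave, or B is a knight" must be true — and it is.
As a knave, C's statement "at most one of A, B, C, D, E, and F is a knight" should be false; it is.
D (knight): "either B and A are not the same type, or C is a knave" — true. ✓
E (knight): "at least one of the following is true: D is a knight; C is a knave" — true. ✓
F (knave): "exactly 3 of B, C, D, and F are knaves" — false. ✓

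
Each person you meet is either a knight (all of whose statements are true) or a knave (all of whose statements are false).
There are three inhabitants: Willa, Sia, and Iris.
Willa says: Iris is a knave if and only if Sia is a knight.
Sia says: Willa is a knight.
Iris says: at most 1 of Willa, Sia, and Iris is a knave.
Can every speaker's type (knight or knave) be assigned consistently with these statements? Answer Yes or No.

One consistent assignment: Willa=knave, Sia=knave, Iris=knave.

Yes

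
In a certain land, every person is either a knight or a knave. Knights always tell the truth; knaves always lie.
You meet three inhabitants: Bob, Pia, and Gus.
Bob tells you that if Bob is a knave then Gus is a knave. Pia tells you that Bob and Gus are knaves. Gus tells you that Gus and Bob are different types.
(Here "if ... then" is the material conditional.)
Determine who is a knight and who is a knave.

Suppose Bob is a knight. Then Bob's statement "if Bob is a knave then Gus is a knave" would have to be true. Checking the 4 ways to assign the others, none is consistent with every speaker.
(For instance, with Pia=knave, Gus=knight, Gus's claim "Gus and Bob are different types" comes out false where it would need to be true.)
So Bob must be a knave, making "if Bob is a knave then Gus is a knave" false. Taking Bob=knave, Pia=knave, Gus=knight, each remaining statement checks out:
  Pia (knave): "Bob and Gus are knaves" — false. ✓
  Gus (knight): "Gus and Bob are different types" — true. ✓
This is the unique consistent assignment.

Bob is a knave, Pia is a knave, and Gus is a knight.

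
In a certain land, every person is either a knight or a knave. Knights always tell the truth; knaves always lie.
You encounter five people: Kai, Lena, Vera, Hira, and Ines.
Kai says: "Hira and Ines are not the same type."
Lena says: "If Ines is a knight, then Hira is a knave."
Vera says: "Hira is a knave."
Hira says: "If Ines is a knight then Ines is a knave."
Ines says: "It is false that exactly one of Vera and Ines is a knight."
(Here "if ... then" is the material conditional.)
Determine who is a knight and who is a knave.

Knights: Kai, Lena, Vera, and Ines. Knaves: Hira.

Suppose Kai is a knave. Then Kai's statement "Hira and Ines are not the same type" would have to be false. Checking the 16 ways to assign the others, none is consistent with every speaker.
(For instance, with Lena=knight, Vera=knight, Hira=knave, Ines=knight, Kai's claim "Hira and Ines are not the same type" comes out true where it would need to be false.)
So Kai must be a knight, making "Hira and Ines are not the same type" true. Taking Kai=knight, Lena=knight, Vera=knight, Hira=knave, Ines=knight, each remaining statement checks out:
  Lena (knight): "if Ines is a knight, then Hira is a knave" — true. ✓
  Vera (knight): "Hira is a knave" — true. ✓
  Hira (knave): "if Ines is a knight then Ines is a knave" — false. ✓
  Ines (knight): "it is false that exactly one of Vera and Ines is a knight" — true. ✓
This is the unique consistent assignment.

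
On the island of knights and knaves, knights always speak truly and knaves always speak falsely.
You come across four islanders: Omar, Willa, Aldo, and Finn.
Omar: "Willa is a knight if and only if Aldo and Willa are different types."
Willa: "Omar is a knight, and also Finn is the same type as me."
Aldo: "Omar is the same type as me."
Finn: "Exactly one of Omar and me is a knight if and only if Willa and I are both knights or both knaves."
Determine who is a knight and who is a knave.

Omar is a knight, Willa is a knave, Aldo is a knave, and Finn is a knight.

Suppose Omar is a knave. Then Omar's statement "Willa is a knight if and only if Aldo and Willa are different types" would have to be false. Checking the 8 ways to assign the others, none is consistent with every speaker.
(For instance, with Willa=knave, Aldo=knave, Finn=knight, Omar's claim "Willa is a knight if and only if Aldo and Willa are different types" comes out true where it would need to be false.)
So Omar must be a knight, making "Willa is a knight if and only if Aldo and Willa are different types" true. Taking Omar=knight, Willa=knave, Aldo=knave, Finn=knight, each remaining statement checks out:
  Willa (knave): "Omar is a knight, and also Finn is the same type as me" — false. ✓
  Aldo (knave): "Omar is the same type as me" — false. ✓
  Finn (knight): "exactly one of Omar and me is a knight if and only if Willa and I are both knights or both knaves" — true. ✓
This is the unique consistent assignment.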